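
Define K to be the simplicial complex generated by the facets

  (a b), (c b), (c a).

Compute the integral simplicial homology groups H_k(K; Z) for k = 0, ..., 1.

Order the vertices as a < b < c. Listing each simplex with vertices in this order, K has dimension 1 with simplices:

  0-simplices (3): a, b, c
  1-simplices (3): ab, ac, bc

Hence C_0 ≅ Z^3, C_1 ≅ Z^3.

The boundary map ∂_1: C_1 → C_0 sends each edge [p,q] (with p < q) to q − p. For instance
  ∂ac = c − a.
The resulting 3×3 matrix has rank 2, and its Smith normal form has invariant factors (1,1).

From H_k ≅ ker(∂_k) / im(∂_{k+1}) we obtain:

  H_0: rank C_0 − rank ∂_1 = 3 − 2 = 1, and the invariant factors of ∂_1 are all 1, so H_0 ≅ Z.
  H_1: rank ker ∂_1 − rank ∂_2 = (3 − 2) − 0 = 1, and there is no ∂_2, so H_1 ≅ Z.

As a check, the Euler characteristic is 3 − 3 = 0, which agrees with 1 − 1 = 0.

H_0 = Z,  H_1 = Z.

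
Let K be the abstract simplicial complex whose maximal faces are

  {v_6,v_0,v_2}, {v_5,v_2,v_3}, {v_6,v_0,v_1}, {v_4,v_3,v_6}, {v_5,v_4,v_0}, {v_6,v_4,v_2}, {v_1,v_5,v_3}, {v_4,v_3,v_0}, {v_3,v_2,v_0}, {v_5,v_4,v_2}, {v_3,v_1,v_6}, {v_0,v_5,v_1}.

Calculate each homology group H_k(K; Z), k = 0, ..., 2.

H_0 ≅ Z,  H_1 ≅ Z/2,  H_2 = 0.

Take the total order v_0 < v_1 < v_2 < v_3 < v_4 < v_5 < v_6 on the vertex set. Then K (dimension 2) consists of the simplices:

  0-simplices (7): [v_0], [v_1], [v_2], [v_3], [v_4], [v_5], [v_6]
  1-simplices (18): (18 of them)
  2-simplices (12): (12 of them)

Hence C_0 ≅ Z^7, C_1 ≅ Z^18, C_2 ≅ Z^12.

∂_1: C_1 → C_0 sends each edge [p,q] (with p < q) to q − p.
The 7×18 boundary matrix has rank 6 and Smith normal form diag(1,1,1,1,1,1).

Boundary ∂_2: C_2 → C_1 maps a triangle to the signed sum of its edges. For instance
  ∂[v_0,v_3,v_4] = [v_3,v_4] − [v_0,v_4] + [v_0,v_3],
  ∂[v_2,v_4,v_6] = [v_4,v_6] − [v_2,v_6] + [v_2,v_4].
The resulting 18×12 matrix has rank 12, and its Smith normal form has invariant factors (1,1,1,1,1,1,1,1,1,1,1,2).

Reading off H_k = ker ∂_k / im ∂_{k+1}:

  H_0: rank C_0 − rank ∂_1 = 7 − 6 = 1, and the invariant factors of ∂_1 are all 1, so H_0 = Z.
  H_1: rank ker ∂_1 − rank ∂_2 = (18 − 6) − 12 = 0, and ∂_2 has invariant factor 2 > 1, so H_1 = Z/2.
  H_2: rank ker ∂_2 − rank ∂_3 = (12 − 12) − 0 = 0, and there is no ∂_3, so H_2 = 0.

As a check, the Euler characteristic is 7 − 18 + 12 = 1, which agrees with 1 − 0 + 0 = 1.
(K is a triangulation of the real projective plane RP^2.)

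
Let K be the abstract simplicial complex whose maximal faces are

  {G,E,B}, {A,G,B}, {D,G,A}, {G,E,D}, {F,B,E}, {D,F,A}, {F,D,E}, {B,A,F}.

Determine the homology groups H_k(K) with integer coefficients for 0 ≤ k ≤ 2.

H_0 = Z,  H_1 = 0,  H_2 = Z.

We work with the vertex ordering A < B < D < E < F < G. The simplices of K, each written with vertices in increasing order, are:

  0-simplices (6): A, B, D, E, F, G
  1-simplices (12): AB, AD, AF, AG, BE, BF, BG, DE, DF, DG, EF, EG
  2-simplices (8): ABF, ABG, ADF, ADG, BEF, BEG, DEF, DEG

so the chain groups are C_0 ≅ Z^6, C_1 ≅ Z^12, C_2 ≅ Z^8.

The boundary map ∂_1: C_1 → C_0 sends each edge [p,q] (with p < q) to q − p.
This gives a 6×12 integer matrix of rank 5; reducing to Smith normal form yields diagonal entries (1,1,1,1,1).

Boundary ∂_2: C_2 → C_1 maps a triangle to the signed sum of its edges. For instance
  ∂DEF = EF − DF + DE,
  ∂BEF = EF − BF + BE.
The resulting 12×8 matrix has rank 7, and its Smith normal form has invariant factors (1,1,1,1,1,1,1).

From H_k ≅ ker(∂_k) / im(∂_{k+1}) we obtain:

  H_0: rank C_0 − rank ∂_1 = 6 − 5 = 1, and the invariant factors of ∂_1 are all 1, so H_0 = Z.
  H_1: rank ker ∂_1 − rank ∂_2 = (12 − 5) − 7 = 0, and the invariant factors of ∂_2 are all 1, so H_1 = 0.
  H_2: rank ker ∂_2 − rank ∂_3 = (8 − 7) − 0 = 1, and there is no ∂_3, so H_2 = Z.

As a check, the Euler characteristic is 6 − 12 + 8 = 2, which agrees with 1 − 0 + 1 = 2.
(K is a triangulation of the 2-sphere S^2.)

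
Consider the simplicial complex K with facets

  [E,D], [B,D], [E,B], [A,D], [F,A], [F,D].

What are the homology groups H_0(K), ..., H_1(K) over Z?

H_0 ≅ Z,  H_1 ≅ Z^2.

Order the vertices as A < B < D < E < F. Listing each simplex with vertices in this order, K has dimension 1 with simplices:

  0-simplices (5): A, B, D, E, F
  1-simplices (6): AD, AF, BD, BE, DE, DF

so the chain groups are C_0 ≅ Z^5, C_1 ≅ Z^6.

∂_1: C_1 → C_0 sends each edge [p,q] (with p < q) to q − p. For instance
  ∂DE = E − D.
The resulting 5×6 matrix has rank 4, and its Smith normal form has invariant factors (1,1,1,1).

Now H_k = ker ∂_k / im ∂_{k+1}, so:

  H_0: rank C_0 − rank ∂_1 = 5 − 4 = 1, and the invariant factors of ∂_1 are all 1, so H_0 ≅ Z.
  H_1: rank ker ∂_1 − rank ∂_2 = (6 − 4) − 0 = 2, and there is no ∂_2, so H_1 ≅ Z^2.

(K is a triangulation of a wedge of 2 circles.)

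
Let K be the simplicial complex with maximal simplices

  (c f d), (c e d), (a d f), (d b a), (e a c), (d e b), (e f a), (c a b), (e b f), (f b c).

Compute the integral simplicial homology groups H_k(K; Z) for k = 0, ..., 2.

Fix the vertex order a < b < c < d < e < f and write every simplex with vertices in increasing order. Then dim K = 2 and the simplices of K are:

  0-simplices (6): a, b, c, d, e, f
  1-simplices (15): ab, ac, ad, ae, af, bc, bd, be, bf, cd, ce, cf, de, df, ef
  2-simplices (10): abc, abd, ace, adf, aef, bcf, bde, bef, cde, cdf

so the chain groups are C_0 ≅ Z^6, C_1 ≅ Z^15, C_2 ≅ Z^10.

∂_1: C_1 → C_0 is given by ∂[p,q] = [q] − [p].
As a 6×15 matrix over Z this has rank 5, with invariant factors (1,1,1,1,1).

∂_2: C_2 → C_1 sends each 2-simplex [p,q,r] to [q,r] − [p,r] + [p,q]. For instance
  ∂bcf = cf − bf + bc,
  ∂abc = bc − ac + ab.
The resulting 15×10 matrix has rank 10, and its Smith normal form has invariant factors (1,1,1,1,1,1,1,1,1,2).

Computing H_k = (kernel of ∂_k) / (image of ∂_{k+1}):

  H_0: rank C_0 − rank ∂_1 = 6 − 5 = 1, and the invariant factors of ∂_1 are all 1, so H_0 = Z.
  H_1: rank ker ∂_1 − rank ∂_2 = (15 − 5) − 10 = 0, and ∂_2 has invariant factor 2 > 1, so H_1 = Z_2.
  H_2: rank ker ∂_2 − rank ∂_3 = (10 − 10) − 0 = 0, and there is no ∂_3, so H_2 = 0.

(K is a triangulation of the real projective plane RP^2.)

H_0 ≅ Z,  H_1 ≅ Z_2,  H_2 = 0.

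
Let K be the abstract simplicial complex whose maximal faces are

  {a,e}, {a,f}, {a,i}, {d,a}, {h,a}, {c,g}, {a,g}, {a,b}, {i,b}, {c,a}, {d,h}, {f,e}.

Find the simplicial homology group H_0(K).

Order the vertices as a < b < c < d < e < f < g < h < i. Listing each simplex with vertices in this order, K has dimension 1 with simplices:

  0-simplices (9): a, b, c, d, e, f, g, h, i
  1-simplices (12): ab, ac, ad, ae, af, ag, ah, ai, bi, cg, dh, ef

Hence C_0 ≅ Z^9, C_1 ≅ Z^12.

∂_1: C_1 → C_0 maps an edge to its endpoints' difference, ∂[p,q] = q − p.
The 9×12 boundary matrix has rank 8 and Smith normal form diag(1,1,1,1,1,1,1,1).

Now H_k = ker ∂_k / im ∂_{k+1}, so:

  H_0: rank C_0 − rank ∂_1 = 9 − 8 = 1, and the invariant factors of ∂_1 are all 1, so H_0 ≅ Z.

(K is a triangulation of a wedge of 4 circles.)

H_0 = Z.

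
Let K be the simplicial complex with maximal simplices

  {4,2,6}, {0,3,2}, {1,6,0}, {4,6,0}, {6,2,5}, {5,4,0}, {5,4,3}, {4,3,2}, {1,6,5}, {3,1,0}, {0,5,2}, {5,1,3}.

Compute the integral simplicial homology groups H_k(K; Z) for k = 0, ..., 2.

H_0 = Z,  H_1 = Z/2,  H_2 = 0.

We work with the vertex ordering 0 < 1 < 2 < 3 < 4 < 5 < 6. The simplices of K, each written with vertices in increasing order, are:

  0-simplices (7): [0], [1], [2], [3], [4], [5], [6]
  1-simplices (18): [0,1], [0,2], [0,3], [0,4], [0,5], [0,6], [1,3], [1,5], [1,6], [2,3], [2,4], [2,5], [2,6], [3,4], [3,5], [4,5], [4,6], [5,6]
  2-simplices (12): [0,1,3], [0,1,6], [0,2,3], [0,2,5], [0,4,5], [0,4,6], [1,3,5], [1,5,6], [2,3,4], [2,4,6], [2,5,6], [3,4,5]

giving chain groups C_0 ≅ Z^7, C_1 ≅ Z^18, C_2 ≅ Z^12.

Boundary ∂_1: C_1 → C_0 sends each edge [p,q] (with p < q) to q − p.
The resulting 7×18 matrix has rank 6, and its Smith normal form has invariant factors (1,1,1,1,1,1).

∂_2: C_2 → C_1 sends each 2-simplex [p,q,r] to [q,r] − [p,r] + [p,q]. For instance
  ∂[0,4,6] = [4,6] − [0,6] + [0,4],
  ∂[0,4,5] = [4,5] − [0,5] + [0,4].
This gives a 18×12 integer matrix of rank 12; reducing to Smith normal form yields diagonal entries (1,1,1,1,1,1,1,1,1,1,1,2).

Reading off H_k = ker ∂_k / im ∂_{k+1}:

  H_0: rank C_0 − rank ∂_1 = 7 − 6 = 1, and the invariant factors of ∂_1 are all 1, so H_0 ≅ Z.
  H_1: rank ker ∂_1 − rank ∂_2 = (18 − 6) − 12 = 0, and ∂_2 has invariant factor 2 > 1, so H_1 ≅ Z/2.
  H_2: rank ker ∂_2 − rank ∂_3 = (12 − 12) − 0 = 0, and there is no ∂_3, so H_2 ≅ 0.

As a check, the Euler characteristic is 7 − 18 + 12 = 1, which agrees with 1 − 0 + 0 = 1.
(K is a triangulation of the real projective plane RP^2.)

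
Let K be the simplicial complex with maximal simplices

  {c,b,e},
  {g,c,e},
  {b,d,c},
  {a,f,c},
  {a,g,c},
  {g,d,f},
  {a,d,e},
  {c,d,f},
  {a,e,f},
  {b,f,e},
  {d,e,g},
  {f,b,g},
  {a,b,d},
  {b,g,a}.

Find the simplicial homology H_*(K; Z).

H_0 ≅ Z,  H_1 ≅ Z^2,  H_2 ≅ Z.

Fix the vertex order a < b < c < d < e < f < g and write every simplex with vertices in increasing order. Then dim K = 2 and the simplices of K are:

  0-simplices (7): a, b, c, d, e, f, g
  1-simplices (21): ab, ac, ad, ae, af, ag, bc, bd, be, bf, bg, cd, ce, cf, cg, de, df, dg, ef, eg, fg
  2-simplices (14): abd, abg, acf, acg, ade, aef, bcd, bce, bef, bfg, cdf, ceg, deg, dfg

so the chain groups are C_0 ≅ Z^7, C_1 ≅ Z^21, C_2 ≅ Z^14.

∂_1: C_1 → C_0 is given by ∂[p,q] = [q] − [p].
This gives a 7×21 integer matrix of rank 6; reducing to Smith normal form yields diagonal entries (1,1,1,1,1,1).

Boundary ∂_2: C_2 → C_1 maps a triangle to the signed sum of its edges. For instance
  ∂deg = eg − dg + de,
  ∂abd = bd − ad + ab.
This gives a 21×14 integer matrix of rank 13; reducing to Smith normal form yields diagonal entries (1,1,1,1,1,1,1,1,1,1,1,1,1).

Computing H_k = (kernel of ∂_k) / (image of ∂_{k+1}):

  H_0: rank C_0 − rank ∂_1 = 7 − 6 = 1, and the invariant factors of ∂_1 are all 1, so H_0 ≅ Z.
  H_1: rank ker ∂_1 − rank ∂_2 = (21 − 6) − 13 = 2, and the invariant factors of ∂_2 are all 1, so H_1 ≅ Z^2.
  H_2: rank ker ∂_2 − rank ∂_3 = (14 − 13) − 0 = 1, and there is no ∂_3, so H_2 ≅ Z.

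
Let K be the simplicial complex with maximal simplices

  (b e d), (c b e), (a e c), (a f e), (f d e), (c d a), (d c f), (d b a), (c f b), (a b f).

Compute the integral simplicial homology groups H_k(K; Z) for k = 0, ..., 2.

We work with the vertex ordering a < b < c < d < e < f. The simplices of K, each written with vertices in increasing order, are:

  0-simplices (6): a, b, c, d, e, f
  1-simplices (15): ab, ac, ad, ae, af, bc, bd, be, bf, cd, ce, cf, de, df, ef
  2-simplices (10): abd, abf, acd, ace, aef, bce, bcf, bde, cdf, def

Hence C_0 ≅ Z^6, C_1 ≅ Z^15, C_2 ≅ Z^10.

∂_1: C_1 → C_0 sends each edge [p,q] (with p < q) to q − p.
As a 6×15 matrix over Z this has rank 5, with invariant factors (1,1,1,1,1).

The boundary map ∂_2: C_2 → C_1 acts by ∂[p,q,r] = [q,r] − [p,r] + [p,q]. For instance
  ∂aef = ef − af + ae,
  ∂bde = de − be + bd.
The 15×10 boundary matrix has rank 10 and Smith normal form diag(1,1,1,1,1,1,1,1,1,2).

Now H_k = ker ∂_k / im ∂_{k+1}, so:

  H_0: rank C_0 − rank ∂_1 = 6 − 5 = 1, and the invariant factors of ∂_1 are all 1, so H_0 ≅ Z.
  H_1: rank ker ∂_1 − rank ∂_2 = (15 − 5) − 10 = 0, and ∂_2 has invariant factor 2 > 1, so H_1 ≅ Z/2Z.
  H_2: rank ker ∂_2 − rank ∂_3 = (10 − 10) − 0 = 0, and there is no ∂_3, so H_2 ≅ 0.

H_0 ≅ Z,  H_1 ≅ Z/2Z,  H_2 = 0.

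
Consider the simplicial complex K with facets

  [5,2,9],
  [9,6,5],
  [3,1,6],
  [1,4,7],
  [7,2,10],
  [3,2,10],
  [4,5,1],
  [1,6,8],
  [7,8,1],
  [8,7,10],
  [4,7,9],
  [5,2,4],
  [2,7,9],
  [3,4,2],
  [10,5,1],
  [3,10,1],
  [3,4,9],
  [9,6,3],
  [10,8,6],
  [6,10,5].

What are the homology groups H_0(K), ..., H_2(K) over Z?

H_0 = Z,  H_1 = Z ⊕ Z/2,  H_2 = 0.

Order the vertices as 1 < 2 < 3 < 4 < 5 < 6 < 7 < 8 < 9 < 10. Listing each simplex with vertices in this order, K has dimension 2 with simplices:

  0-simplices (10): [1], [2], [3], [4], [5], [6], [7], [8], [9], [10]
  1-simplices (30): (30 of them)
  2-simplices (20): (20 of them)

giving chain groups C_0 ≅ Z^10, C_1 ≅ Z^30, C_2 ≅ Z^20.

∂_1: C_1 → C_0 is given by ∂[p,q] = [q] − [p]. For instance
  ∂[6,8] = [8] − [6].
The 10×30 boundary matrix has rank 9 and Smith normal form diag(1,1,1,1,1,1,1,1,1).

Boundary ∂_2: C_2 → C_1 sends each 2-simplex [p,q,r] to [q,r] − [p,r] + [p,q]. For instance
  ∂[2,7,9] = [7,9] − [2,9] + [2,7],
  ∂[5,6,9] = [6,9] − [5,9] + [5,6].
As a 30×20 matrix over Z this has rank 20, with invariant factors (1,1,1,1,1,1,1,1,1,1,1,1,1,1,1,1,1,1,1,2).

From H_k ≅ ker(∂_k) / im(∂_{k+1}) we obtain:

  H_0: rank C_0 − rank ∂_1 = 10 − 9 = 1, and the invariant factors of ∂_1 are all 1, so H_0 ≅ Z.
  H_1: rank ker ∂_1 − rank ∂_2 = (30 − 9) − 20 = 1, and ∂_2 has invariant factor 2 > 1, so H_1 ≅ Z ⊕ Z/2.
  H_2: rank ker ∂_2 − rank ∂_3 = (20 − 20) − 0 = 0, and there is no ∂_3, so H_2 ≅ 0.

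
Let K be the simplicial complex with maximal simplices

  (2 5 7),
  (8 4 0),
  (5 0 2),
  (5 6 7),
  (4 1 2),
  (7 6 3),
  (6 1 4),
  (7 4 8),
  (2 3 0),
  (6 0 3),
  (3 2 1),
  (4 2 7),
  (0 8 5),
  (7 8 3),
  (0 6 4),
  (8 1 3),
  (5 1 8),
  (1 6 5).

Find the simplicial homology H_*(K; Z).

H_0 = Z,  H_1 = Z^2,  H_2 = Z.

We work with the vertex ordering 0 < 1 < 2 < 3 < 4 < 5 < 6 < 7 < 8. The simplices of K, each written with vertices in increasing order, are:

  0-simplices (9): [0], [1], [2], [3], [4], [5], [6], [7], [8]
  1-simplices (27): (27 of them)
  2-simplices (18): [0,2,3], [0,2,5], [0,3,6], [0,4,6], [0,4,8], [0,5,8], [1,2,3], [1,2,4], [1,3,8], [1,4,6], [1,5,6], [1,5,8], [2,4,7], [2,5,7], [3,6,7], [3,7,8], [4,7,8], [5,6,7]

Hence C_0 ≅ Z^9, C_1 ≅ Z^27, C_2 ≅ Z^18.

The boundary map ∂_1: C_1 → C_0 maps an edge to its endpoints' difference, ∂[p,q] = q − p. For instance
  ∂[1,6] = [6] − [1].
The 9×27 boundary matrix has rank 8 and Smith normal form diag(1,1,1,1,1,1,1,1).

The boundary map ∂_2: C_2 → C_1 maps a triangle to the signed sum of its edges. For instance
  ∂[0,2,5] = [2,5] − [0,5] + [0,2],
  ∂[1,4,6] = [4,6] − [1,6] + [1,4].
The 27×18 boundary matrix has rank 17 and Smith normal form diag(1,1,1,1,1,1,1,1,1,1,1,1,1,1,1,1,1).

Computing H_k = (kernel of ∂_k) / (image of ∂_{k+1}):

  H_0: rank C_0 − rank ∂_1 = 9 − 8 = 1, and the invariant factors of ∂_1 are all 1, so H_0 = Z.
  H_1: rank ker ∂_1 − rank ∂_2 = (27 − 8) − 17 = 2, and the invariant factors of ∂_2 are all 1, so H_1 = Z^2.
  H_2: rank ker ∂_2 − rank ∂_3 = (18 − 17) − 0 = 1, and there is no ∂_3, so H_2 = Z.

(K is a triangulation of the torus T^2.)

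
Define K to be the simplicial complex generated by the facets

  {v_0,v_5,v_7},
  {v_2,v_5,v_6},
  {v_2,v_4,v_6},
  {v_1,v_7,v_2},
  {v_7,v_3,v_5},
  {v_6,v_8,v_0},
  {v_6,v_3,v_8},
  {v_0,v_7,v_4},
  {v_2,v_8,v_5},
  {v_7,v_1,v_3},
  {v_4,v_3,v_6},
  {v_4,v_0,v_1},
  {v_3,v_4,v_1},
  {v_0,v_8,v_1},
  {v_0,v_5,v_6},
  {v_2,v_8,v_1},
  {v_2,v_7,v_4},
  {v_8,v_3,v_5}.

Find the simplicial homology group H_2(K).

Fix the vertex order v_0 < v_1 < v_2 < v_3 < v_4 < v_5 < v_6 < v_7 < v_8 and write every simplex with vertices in increasing order. Then dim K = 2 and the simplices of K are:

  0-simplices (9): [v_0], [v_1], [v_2], [v_3], [v_4], [v_5], [v_6], [v_7], [v_8]
  1-simplices (27): (27 of them)
  2-simplices (18): (18 of them)

giving chain groups C_0 ≅ Z^9, C_1 ≅ Z^27, C_2 ≅ Z^18.

The boundary map ∂_1: C_1 → C_0 sends each edge [p,q] (with p < q) to q − p.
This gives a 9×27 integer matrix of rank 8; reducing to Smith normal form yields diagonal entries (1,1,1,1,1,1,1,1).

The boundary map ∂_2: C_2 → C_1 maps a triangle to the signed sum of its edges. For instance
  ∂[v_1,v_2,v_7] = [v_2,v_7] − [v_1,v_7] + [v_1,v_2],
  ∂[v_2,v_4,v_7] = [v_4,v_7] − [v_2,v_7] + [v_2,v_4].
The 27×18 boundary matrix has rank 18 and Smith normal form diag(1,1,1,1,1,1,1,1,1,1,1,1,1,1,1,1,1,2).

Now H_k = ker ∂_k / im ∂_{k+1}, so:

  H_2: rank ker ∂_2 − rank ∂_3 = (18 − 18) − 0 = 0, and there is no ∂_3, so H_2 = 0.

H_2 ≅ 0.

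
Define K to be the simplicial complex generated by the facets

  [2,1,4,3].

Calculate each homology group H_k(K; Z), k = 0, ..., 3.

H_0 ≅ Z,  H_1 = 0,  H_2 = 0,  H_3 = 0.

Fix the vertex order 1 < 2 < 3 < 4 and write every simplex with vertices in increasing order. Then dim K = 3 and the simplices of K are:

  0-simplices (4): [1], [2], [3], [4]
  1-simplices (6): [1,2], [1,3], [1,4], [2,3], [2,4], [3,4]
  2-simplices (4): [1,2,3], [1,2,4], [1,3,4], [2,3,4]
  3-simplices (1): [1,2,3,4]

Hence C_0 ≅ Z^4, C_1 ≅ Z^6, C_2 ≅ Z^4, C_3 ≅ Z^1.

Boundary ∂_1: C_1 → C_0 is given by ∂[p,q] = [q] − [p].
The resulting 4×6 matrix has rank 3, and its Smith normal form has invariant factors (1,1,1).

The boundary map ∂_2: C_2 → C_1 sends each 2-simplex [p,q,r] to [q,r] − [p,r] + [p,q]. For instance
  ∂[1,2,4] = [2,4] − [1,4] + [1,2],
  ∂[2,3,4] = [3,4] − [2,4] + [2,3].
The 6×4 boundary matrix has rank 3 and Smith normal form diag(1,1,1).

Boundary ∂_3: C_3 → C_2 sends each 3-simplex σ to the alternating sum Σ_i (−1)^i (σ with its i-th vertex removed). For instance
  ∂[1,2,3,4] = [2,3,4] − [1,3,4] + [1,2,4] − [1,2,3].
The resulting 4×1 matrix has rank 1, and its Smith normal form has invariant factors (1).

Computing H_k = (kernel of ∂_k) / (image of ∂_{k+1}):

  H_0: rank C_0 − rank ∂_1 = 4 − 3 = 1, and the invariant factors of ∂_1 are all 1, so H_0 ≅ Z.
  H_1: rank ker ∂_1 − rank ∂_2 = (6 − 3) − 3 = 0, and the invariant factors of ∂_2 are all 1, so H_1 ≅ 0.
  H_2: rank ker ∂_2 − rank ∂_3 = (4 − 3) − 1 = 0, and the invariant factors of ∂_3 are all 1, so H_2 ≅ 0.
  H_3: rank ker ∂_3 − rank ∂_4 = (1 − 1) − 0 = 0, and there is no ∂_4, so H_3 ≅ 0.

(K is a triangulation of the 3-simplex.)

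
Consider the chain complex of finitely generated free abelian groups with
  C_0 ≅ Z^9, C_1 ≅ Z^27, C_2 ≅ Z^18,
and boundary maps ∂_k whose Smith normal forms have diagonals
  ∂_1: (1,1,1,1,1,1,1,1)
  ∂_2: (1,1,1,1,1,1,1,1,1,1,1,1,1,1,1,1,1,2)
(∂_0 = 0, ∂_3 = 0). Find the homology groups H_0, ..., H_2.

H_0 = Z,  H_1 = Z ⊕ Z/2,  H_2 = 0.

H_0: b_0 = 9 − 0 − 8 = 1; torsion from ∂_1 factors > 1: none. So H_0 = Z.
H_1: b_1 = 27 − 8 − 18 = 1; torsion from ∂_2 factors > 1: [2]. So H_1 = Z ⊕ Z/2.
H_2: b_2 = 18 − 18 − 0 = 0; torsion from ∂_3 factors > 1: none. So H_2 = 0.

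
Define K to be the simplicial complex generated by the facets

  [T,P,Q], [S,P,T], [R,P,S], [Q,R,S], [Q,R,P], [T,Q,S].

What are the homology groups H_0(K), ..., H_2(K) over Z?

K has 5 vertices, 9 edges, 6 triangles.
rank ∂_0 = 0, rank ∂_1 = 4 ⇒ b_0 = 5 − 0 − 4 = 1; all invariant factors of ∂_1 are 1 so no torsion. So H_0 ≅ Z.
rank ∂_1 = 4, rank ∂_2 = 5 ⇒ b_1 = 9 − 4 − 5 = 0; all invariant factors of ∂_2 are 1 so no torsion. So H_1 ≅ 0.
rank ∂_2 = 5, rank ∂_3 = 0 ⇒ b_2 = 6 − 5 − 0 = 1. So H_2 ≅ Z.

H_0 = Z,  H_1 = 0,  H_2 = Z.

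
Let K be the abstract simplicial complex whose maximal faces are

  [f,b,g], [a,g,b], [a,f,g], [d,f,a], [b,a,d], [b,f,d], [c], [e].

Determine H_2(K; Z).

Fix the vertex order a < b < c < d < e < f < g and write every simplex with vertices in increasing order. Then dim K = 2 and the simplices of K are:

  0-simplices (7): a, b, c, d, e, f, g
  1-simplices (9): ab, ad, af, ag, bd, bf, bg, df, fg
  2-simplices (6): abd, abg, adf, afg, bdf, bfg

giving chain groups C_0 ≅ Z^7, C_1 ≅ Z^9, C_2 ≅ Z^6.

Boundary ∂_1: C_1 → C_0 maps an edge to its endpoints' difference, ∂[p,q] = q − p.
This gives a 7×9 integer matrix of rank 4; reducing to Smith normal form yields diagonal entries (1,1,1,1).

∂_2: C_2 → C_1 acts by ∂[p,q,r] = [q,r] − [p,r] + [p,q]. For instance
  ∂adf = df − af + ad,
  ∂bfg = fg − bg + bf.
The 9×6 boundary matrix has rank 5 and Smith normal form diag(1,1,1,1,1).

Computing H_k = (kernel of ∂_k) / (image of ∂_{k+1}):

  H_2: rank ker ∂_2 − rank ∂_3 = (6 − 5) − 0 = 1, and there is no ∂_3, so H_2 = Z.

(K is a triangulation of the disjoint union of a set of 2 points and the 2-sphere S^2.)

H_2 ≅ Z.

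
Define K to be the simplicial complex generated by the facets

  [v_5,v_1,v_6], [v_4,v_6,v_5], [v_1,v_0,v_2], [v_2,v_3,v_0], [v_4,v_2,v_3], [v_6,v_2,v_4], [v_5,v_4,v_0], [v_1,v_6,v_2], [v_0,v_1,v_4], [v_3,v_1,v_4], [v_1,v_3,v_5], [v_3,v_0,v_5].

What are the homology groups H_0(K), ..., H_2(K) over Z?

We work with the vertex ordering v_0 < v_1 < v_2 < v_3 < v_4 < v_5 < v_6. The simplices of K, each written with vertices in increasing order, are:

  0-simplices (7): [v_0], [v_1], [v_2], [v_3], [v_4], [v_5], [v_6]
  1-simplices (18): (18 of them)
  2-simplices (12): (12 of them)

Hence C_0 ≅ Z^7, C_1 ≅ Z^18, C_2 ≅ Z^12.

∂_1: C_1 → C_0 maps an edge to its endpoints' difference, ∂[p,q] = q − p. For instance
  ∂[v_4,v_5] = [v_5] − [v_4].
This gives a 7×18 integer matrix of rank 6; reducing to Smith normal form yields diagonal entries (1,1,1,1,1,1).

The boundary map ∂_2: C_2 → C_1 acts by ∂[p,q,r] = [q,r] − [p,r] + [p,q]. For instance
  ∂[v_4,v_5,v_6] = [v_5,v_6] − [v_4,v_6] + [v_4,v_5],
  ∂[v_2,v_4,v_6] = [v_4,v_6] − [v_2,v_6] + [v_2,v_4].
As a 18×12 matrix over Z this has rank 12, with invariant factors (1,1,1,1,1,1,1,1,1,1,1,2).

From H_k ≅ ker(∂_k) / im(∂_{k+1}) we obtain:

  H_0: rank C_0 − rank ∂_1 = 7 − 6 = 1, and the invariant factors of ∂_1 are all 1, so H_0 ≅ Z.
  H_1: rank ker ∂_1 − rank ∂_2 = (18 − 6) − 12 = 0, and ∂_2 has invariant factor 2 > 1, so H_1 ≅ Z/2.
  H_2: rank ker ∂_2 − rank ∂_3 = (12 − 12) − 0 = 0, and there is no ∂_3, so H_2 ≅ 0.

As a check, the Euler characteristic is 7 − 18 + 12 = 1, which agrees with 1 − 0 + 0 = 1.
(K is a triangulation of the real projective plane RP^2.)

H_0 = Z,  H_1 = Z/2,  H_2 = 0.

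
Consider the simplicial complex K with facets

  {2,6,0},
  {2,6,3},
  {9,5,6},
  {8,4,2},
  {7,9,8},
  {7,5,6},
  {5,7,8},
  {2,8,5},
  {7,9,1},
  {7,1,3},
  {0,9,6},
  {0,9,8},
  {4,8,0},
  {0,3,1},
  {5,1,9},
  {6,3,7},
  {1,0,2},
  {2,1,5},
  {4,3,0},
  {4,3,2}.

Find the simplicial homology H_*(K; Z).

H_0 ≅ Z,  H_1 ≅ Z ⊕ Z/2,  H_2 = 0.

K has 10 vertices, 30 edges, 20 triangles.
rank ∂_0 = 0, rank ∂_1 = 9 ⇒ b_0 = 10 − 0 − 9 = 1; all invariant factors of ∂_1 are 1 so no torsion. So H_0 = Z.
rank ∂_1 = 9, rank ∂_2 = 20 ⇒ b_1 = 30 − 9 − 20 = 1; ∂_2 has invariant factor(s) [2] giving torsion. So H_1 = Z ⊕ Z/2.
rank ∂_2 = 20, rank ∂_3 = 0 ⇒ b_2 = 20 − 20 − 0 = 0. So H_2 = 0.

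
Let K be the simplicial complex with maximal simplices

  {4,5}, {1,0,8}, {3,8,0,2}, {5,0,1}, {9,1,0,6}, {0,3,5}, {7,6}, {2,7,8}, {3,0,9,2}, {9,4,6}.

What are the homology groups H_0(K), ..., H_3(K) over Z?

Fix the vertex order 0 < 1 < 2 < 3 < 4 < 5 < 6 < 7 < 8 < 9 and write every simplex with vertices in increasing order. Then dim K = 3 and the simplices of K are:

  0-simplices (10): [0], [1], [2], [3], [4], [5], [6], [7], [8], [9]
  1-simplices (24): (24 of them)
  2-simplices (16): [0,1,5], [0,1,6], [0,1,8], [0,1,9], [0,2,3], [0,2,8], [0,2,9], [0,3,5], [0,3,8], [0,3,9], [0,6,9], [1,6,9], [2,3,8], [2,3,9], [2,7,8], [4,6,9]
  3-simplices (3): [0,1,6,9], [0,2,3,8], [0,2,3,9]

giving chain groups C_0 ≅ Z^10, C_1 ≅ Z^24, C_2 ≅ Z^16, C_3 ≅ Z^3.

The boundary map ∂_1: C_1 → C_0 sends each edge [p,q] (with p < q) to q − p. For instance
  ∂[6,9] = [9] − [6].
As a 10×24 matrix over Z this has rank 9, with invariant factors (1,1,1,1,1,1,1,1,1).

Boundary ∂_2: C_2 → C_1 sends each 2-simplex [p,q,r] to [q,r] − [p,r] + [p,q]. For instance
  ∂[0,1,8] = [1,8] − [0,8] + [0,1],
  ∂[0,1,5] = [1,5] − [0,5] + [0,1].
As a 24×16 matrix over Z this has rank 13, with invariant factors (1,1,1,1,1,1,1,1,1,1,1,1,1).

Boundary ∂_3: C_3 → C_2 sends each 3-simplex σ to the alternating sum Σ_i (−1)^i (σ with its i-th vertex removed). For instance
  ∂[0,2,3,8] = [2,3,8] − [0,3,8] + [0,2,8] − [0,2,3],
  ∂[0,1,6,9] = [1,6,9] − [0,6,9] + [0,1,9] − [0,1,6].
As a 16×3 matrix over Z this has rank 3, with invariant factors (1,1,1).

Now H_k = ker ∂_k / im ∂_{k+1}, so:

  H_0: rank C_0 − rank ∂_1 = 10 − 9 = 1, and the invariant factors of ∂_1 are all 1, so H_0 = Z.
  H_1: rank ker ∂_1 − rank ∂_2 = (24 − 9) − 13 = 2, and the invariant factors of ∂_2 are all 1, so H_1 = Z^2.
  H_2: rank ker ∂_2 − rank ∂_3 = (16 − 13) − 3 = 0, and the invariant factors of ∂_3 are all 1, so H_2 = 0.
  H_3: rank ker ∂_3 − rank ∂_4 = (3 − 3) − 0 = 0, and there is no ∂_4, so H_3 = 0.

H_0 = Z,  H_1 = Z^2,  H_2 = 0,  H_3 = 0.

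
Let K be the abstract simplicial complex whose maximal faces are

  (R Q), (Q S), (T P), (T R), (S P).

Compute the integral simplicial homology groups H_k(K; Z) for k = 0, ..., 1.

Take the total order P < Q < R < S < T on the vertex set. Then K (dimension 1) consists of the simplices:

  0-simplices (5): P, Q, R, S, T
  1-simplices (5): PS, PT, QR, QS, RT

giving chain groups C_0 ≅ Z^5, C_1 ≅ Z^5.

The boundary map ∂_1: C_1 → C_0 sends each edge [p,q] (with p < q) to q − p. For instance
  ∂RT = T − R.
The resulting 5×5 matrix has rank 4, and its Smith normal form has invariant factors (1,1,1,1).

Reading off H_k = ker ∂_k / im ∂_{k+1}:

  H_0: rank C_0 − rank ∂_1 = 5 − 4 = 1, and the invariant factors of ∂_1 are all 1, so H_0 ≅ Z.
  H_1: rank ker ∂_1 − rank ∂_2 = (5 − 4) − 0 = 1, and there is no ∂_2, so H_1 ≅ Z.

As a check, the Euler characteristic is 5 − 5 = 0, which agrees with 1 − 1 = 0.

H_0 = Z,  H_1 = Z.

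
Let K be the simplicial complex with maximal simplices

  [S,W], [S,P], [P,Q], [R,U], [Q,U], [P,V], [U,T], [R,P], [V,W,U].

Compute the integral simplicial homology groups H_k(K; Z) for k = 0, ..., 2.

H_0 ≅ Z,  H_1 ≅ Z^3,  H_2 = 0.

Take the total order P < Q < R < S < T < U < V < W on the vertex set. Then K (dimension 2) consists of the simplices:

  0-simplices (8): P, Q, R, S, T, U, V, W
  1-simplices (11): PQ, PR, PS, PV, QU, RU, SW, TU, UV, UW, VW
  2-simplices (1): UVW

giving chain groups C_0 ≅ Z^8, C_1 ≅ Z^11, C_2 ≅ Z^1.

The boundary map ∂_1: C_1 → C_0 sends each edge [p,q] (with p < q) to q − p.
This gives a 8×11 integer matrix of rank 7; reducing to Smith normal form yields diagonal entries (1,1,1,1,1,1,1).

∂_2: C_2 → C_1 maps a triangle to the signed sum of its edges. For instance
  ∂UVW = VW − UW + UV.
The 11×1 boundary matrix has rank 1 and Smith normal form diag(1).

From H_k ≅ ker(∂_k) / im(∂_{k+1}) we obtain:

  H_0: rank C_0 − rank ∂_1 = 8 − 7 = 1, and the invariant factors of ∂_1 are all 1, so H_0 = Z.
  H_1: rank ker ∂_1 − rank ∂_2 = (11 − 7) − 1 = 3, and the invariant factors of ∂_2 are all 1, so H_1 = Z^3.
  H_2: rank ker ∂_2 − rank ∂_3 = (1 − 1) − 0 = 0, and there is no ∂_3, so H_2 = 0.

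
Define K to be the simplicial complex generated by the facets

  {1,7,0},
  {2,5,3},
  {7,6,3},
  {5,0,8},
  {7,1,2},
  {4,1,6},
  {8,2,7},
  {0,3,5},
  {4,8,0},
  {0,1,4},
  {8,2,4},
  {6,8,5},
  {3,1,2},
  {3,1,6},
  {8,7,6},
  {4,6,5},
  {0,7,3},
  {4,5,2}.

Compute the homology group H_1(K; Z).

Take the total order 0 < 1 < 2 < 3 < 4 < 5 < 6 < 7 < 8 on the vertex set. Then K (dimension 2) consists of the simplices:

  0-simplices (9): [0], [1], [2], [3], [4], [5], [6], [7], [8]
  1-simplices (27): (27 of them)
  2-simplices (18): [0,1,4], [0,1,7], [0,3,5], [0,3,7], [0,4,8], [0,5,8], [1,2,3], [1,2,7], [1,3,6], [1,4,6], [2,3,5], [2,4,5], [2,4,8], [2,7,8], [3,6,7], [4,5,6], [5,6,8], [6,7,8]

Hence C_0 ≅ Z^9, C_1 ≅ Z^27, C_2 ≅ Z^18.

∂_1: C_1 → C_0 sends each edge [p,q] (with p < q) to q − p. For instance
  ∂[1,6] = [6] − [1].
This gives a 9×27 integer matrix of rank 8; reducing to Smith normal form yields diagonal entries (1,1,1,1,1,1,1,1).

The boundary map ∂_2: C_2 → C_1 acts by ∂[p,q,r] = [q,r] − [p,r] + [p,q]. For instance
  ∂[1,2,7] = [2,7] − [1,7] + [1,2],
  ∂[5,6,8] = [6,8] − [5,8] + [5,6].
The resulting 27×18 matrix has rank 18, and its Smith normal form has invariant factors (1,1,1,1,1,1,1,1,1,1,1,1,1,1,1,1,1,2).

From H_k ≅ ker(∂_k) / im(∂_{k+1}) we obtain:

  H_1: rank ker ∂_1 − rank ∂_2 = (27 − 8) − 18 = 1, and ∂_2 has invariant factor 2 > 1, so H_1 ≅ Z ⊕ Z/2Z.

H_1 ≅ Z ⊕ Z/2Z.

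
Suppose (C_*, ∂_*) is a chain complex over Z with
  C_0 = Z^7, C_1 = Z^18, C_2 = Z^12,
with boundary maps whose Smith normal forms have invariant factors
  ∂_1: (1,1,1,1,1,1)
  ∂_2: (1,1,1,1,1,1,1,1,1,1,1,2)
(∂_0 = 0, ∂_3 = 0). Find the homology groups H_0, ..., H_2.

H_0: b_0 = 7 − 0 − 6 = 1; torsion from ∂_1 factors > 1: none. So H_0 ≅ Z.
H_1: b_1 = 18 − 6 − 12 = 0; torsion from ∂_2 factors > 1: [2]. So H_1 ≅ Z_2.
H_2: b_2 = 12 − 12 − 0 = 0; torsion from ∂_3 factors > 1: none. So H_2 ≅ 0.

H_0 ≅ Z,  H_1 ≅ Z_2,  H_2 = 0.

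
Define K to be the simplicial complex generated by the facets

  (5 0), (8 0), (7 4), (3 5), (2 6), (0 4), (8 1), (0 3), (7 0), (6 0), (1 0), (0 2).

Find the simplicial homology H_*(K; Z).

H_0 = Z,  H_1 = Z^4.

K has 9 vertices, 12 edges.
rank ∂_0 = 0, rank ∂_1 = 8 ⇒ b_0 = 9 − 0 − 8 = 1; all invariant factors of ∂_1 are 1 so no torsion. So H_0 ≅ Z.
rank ∂_1 = 8, rank ∂_2 = 0 ⇒ b_1 = 12 − 8 − 0 = 4. So H_1 ≅ Z^4.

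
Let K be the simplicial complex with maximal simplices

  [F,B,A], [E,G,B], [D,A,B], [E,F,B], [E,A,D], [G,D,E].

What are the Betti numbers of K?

b_0 = 1, b_1 = 1, b_2 = 0.

Take the total order A < B < D < E < F < G on the vertex set. Then K (dimension 2) consists of the simplices:

  0-simplices (6): A, B, D, E, F, G
  1-simplices (12): AB, AD, AE, AF, BD, BE, BF, BG, DE, DG, EF, EG
  2-simplices (6): ABD, ABF, ADE, BEF, BEG, DEG

Hence C_0 ≅ Z^6, C_1 ≅ Z^12, C_2 ≅ Z^6.

Boundary ∂_1: C_1 → C_0 sends each edge [p,q] (with p < q) to q − p.
The resulting 6×12 matrix has rank 5, and its Smith normal form has invariant factors (1,1,1,1,1).

∂_2: C_2 → C_1 sends each 2-simplex [p,q,r] to [q,r] − [p,r] + [p,q]. For instance
  ∂DEG = EG − DG + DE,
  ∂ABF = BF − AF + AB.
The 12×6 boundary matrix has rank 6 and Smith normal form diag(1,1,1,1,1,1).

From H_k ≅ ker(∂_k) / im(∂_{k+1}) we obtain:

  H_0: rank C_0 − rank ∂_1 = 6 − 5 = 1, and the invariant factors of ∂_1 are all 1, so H_0 = Z.
  H_1: rank ker ∂_1 − rank ∂_2 = (12 − 5) − 6 = 1, and the invariant factors of ∂_2 are all 1, so H_1 = Z.
  H_2: rank ker ∂_2 − rank ∂_3 = (6 − 6) − 0 = 0, and there is no ∂_3, so H_2 = 0.

(K is a triangulation of the cylinder S^1 x I.)

Hence the Betti numbers are b_0 = 1, b_1 = 1, b_2 = 0.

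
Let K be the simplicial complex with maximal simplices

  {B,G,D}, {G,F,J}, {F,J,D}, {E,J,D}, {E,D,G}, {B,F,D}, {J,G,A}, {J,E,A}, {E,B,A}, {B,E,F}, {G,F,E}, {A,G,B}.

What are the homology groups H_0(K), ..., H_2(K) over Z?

H_0 ≅ Z,  H_1 ≅ Z/2,  H_2 = 0.

Fix the vertex order A < B < D < E < F < G < J and write every simplex with vertices in increasing order. Then dim K = 2 and the simplices of K are:

  0-simplices (7): A, B, D, E, F, G, J
  1-simplices (18): AB, AE, AG, AJ, BD, BE, BF, BG, DE, DF, DG, DJ, EF, EG, EJ, FG, FJ, GJ
  2-simplices (12): ABE, ABG, AEJ, AGJ, BDF, BDG, BEF, DEG, DEJ, DFJ, EFG, FGJ

Hence C_0 ≅ Z^7, C_1 ≅ Z^18, C_2 ≅ Z^12.

Boundary ∂_1: C_1 → C_0 sends each edge [p,q] (with p < q) to q − p. For instance
  ∂BF = F − B.
This gives a 7×18 integer matrix of rank 6; reducing to Smith normal form yields diagonal entries (1,1,1,1,1,1).

∂_2: C_2 → C_1 maps a triangle to the signed sum of its edges. For instance
  ∂DFJ = FJ − DJ + DF,
  ∂ABE = BE − AE + AB.
This gives a 18×12 integer matrix of rank 12; reducing to Smith normal form yields diagonal entries (1,1,1,1,1,1,1,1,1,1,1,2).

Now H_k = ker ∂_k / im ∂_{k+1}, so:

  H_0: rank C_0 − rank ∂_1 = 7 − 6 = 1, and the invariant factors of ∂_1 are all 1, so H_0 ≅ Z.
  H_1: rank ker ∂_1 − rank ∂_2 = (18 − 6) − 12 = 0, and ∂_2 has invariant factor 2 > 1, so H_1 ≅ Z/2.
  H_2: rank ker ∂_2 − rank ∂_3 = (12 − 12) − 0 = 0, and there is no ∂_3, so H_2 ≅ 0.

(K is a triangulation of the real projective plane RP^2.)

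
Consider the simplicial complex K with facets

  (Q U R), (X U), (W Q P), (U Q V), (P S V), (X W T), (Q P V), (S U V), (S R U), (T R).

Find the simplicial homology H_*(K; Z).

H_0 ≅ Z,  H_1 ≅ Z^2,  H_2 = 0.

Fix the vertex order P < Q < R < S < T < U < V < W < X and write every simplex with vertices in increasing order. Then dim K = 2 and the simplices of K are:

  0-simplices (9): P, Q, R, S, T, U, V, W, X
  1-simplices (18): PQ, PS, PV, PW, QR, QU, QV, QW, RS, RT, RU, SU, SV, TW, TX, UV, UX, WX
  2-simplices (8): PQV, PQW, PSV, QRU, QUV, RSU, SUV, TWX

giving chain groups C_0 ≅ Z^9, C_1 ≅ Z^18, C_2 ≅ Z^8.

∂_1: C_1 → C_0 sends each edge [p,q] (with p < q) to q − p. For instance
  ∂RT = T − R.
This gives a 9×18 integer matrix of rank 8; reducing to Smith normal form yields diagonal entries (1,1,1,1,1,1,1,1).

The boundary map ∂_2: C_2 → C_1 maps a triangle to the signed sum of its edges. For instance
  ∂PQV = QV − PV + PQ,
  ∂QUV = UV − QV + QU.
This gives a 18×8 integer matrix of rank 8; reducing to Smith normal form yields diagonal entries (1,1,1,1,1,1,1,1).

From H_k ≅ ker(∂_k) / im(∂_{k+1}) we obtain:

  H_0: rank C_0 − rank ∂_1 = 9 − 8 = 1, and the invariant factors of ∂_1 are all 1, so H_0 ≅ Z.
  H_1: rank ker ∂_1 − rank ∂_2 = (18 − 8) − 8 = 2, and the invariant factors of ∂_2 are all 1, so H_1 ≅ Z^2.
  H_2: rank ker ∂_2 − rank ∂_3 = (8 − 8) − 0 = 0, and there is no ∂_3, so H_2 ≅ 0.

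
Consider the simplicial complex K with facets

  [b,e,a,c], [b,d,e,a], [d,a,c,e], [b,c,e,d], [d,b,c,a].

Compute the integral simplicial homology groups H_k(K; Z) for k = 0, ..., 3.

We work with the vertex ordering a < b < c < d < e. The simplices of K, each written with vertices in increasing order, are:

  0-simplices (5): a, b, c, d, e
  1-simplices (10): ab, ac, ad, ae, bc, bd, be, cd, ce, de
  2-simplices (10): abc, abd, abe, acd, ace, ade, bcd, bce, bde, cde
  3-simplices (5): abcd, abce, abde, acde, bcde

so the chain groups are C_0 ≅ Z^5, C_1 ≅ Z^10, C_2 ≅ Z^10, C_3 ≅ Z^5.

∂_1: C_1 → C_0 maps an edge to its endpoints' difference, ∂[p,q] = q − p.
As a 5×10 matrix over Z this has rank 4, with invariant factors (1,1,1,1).

Boundary ∂_2: C_2 → C_1 maps a triangle to the signed sum of its edges. For instance
  ∂bcd = cd − bd + bc,
  ∂abc = bc − ac + ab.
The resulting 10×10 matrix has rank 6, and its Smith normal form has invariant factors (1,1,1,1,1,1).

The boundary map ∂_3: C_3 → C_2 sends each 3-simplex σ to the alternating sum Σ_i (−1)^i (σ with its i-th vertex removed). For instance
  ∂abce = bce − ace + abe − abc,
  ∂abcd = bcd − acd + abd − abc.
This gives a 10×5 integer matrix of rank 4; reducing to Smith normal form yields diagonal entries (1,1,1,1).

Computing H_k = (kernel of ∂_k) / (image of ∂_{k+1}):

  H_0: rank C_0 − rank ∂_1 = 5 − 4 = 1, and the invariant factors of ∂_1 are all 1, so H_0 = Z.
  H_1: rank ker ∂_1 − rank ∂_2 = (10 − 4) − 6 = 0, and the invariant factors of ∂_2 are all 1, so H_1 = 0.
  H_2: rank ker ∂_2 − rank ∂_3 = (10 − 6) − 4 = 0, and the invariant factors of ∂_3 are all 1, so H_2 = 0.
  H_3: rank ker ∂_3 − rank ∂_4 = (5 − 4) − 0 = 1, and there is no ∂_4, so H_3 = Z.

H_0 ≅ Z,  H_1 = 0,  H_2 = 0,  H_3 ≅ Z.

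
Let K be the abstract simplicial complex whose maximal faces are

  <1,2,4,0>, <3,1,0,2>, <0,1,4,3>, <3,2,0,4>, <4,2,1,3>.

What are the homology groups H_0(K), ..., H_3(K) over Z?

H_0 = Z,  H_1 = 0,  H_2 = 0,  H_3 = Z.

Order the vertices as 0 < 1 < 2 < 3 < 4. Listing each simplex with vertices in this order, K has dimension 3 with simplices:

  0-simplices (5): [0], [1], [2], [3], [4]
  1-simplices (10): [0,1], [0,2], [0,3], [0,4], [1,2], [1,3], [1,4], [2,3], [2,4], [3,4]
  2-simplices (10): [0,1,2], [0,1,3], [0,1,4], [0,2,3], [0,2,4], [0,3,4], [1,2,3], [1,2,4], [1,3,4], [2,3,4]
  3-simplices (5): [0,1,2,3], [0,1,2,4], [0,1,3,4], [0,2,3,4], [1,2,3,4]

giving chain groups C_0 ≅ Z^5, C_1 ≅ Z^10, C_2 ≅ Z^10, C_3 ≅ Z^5.

Boundary ∂_1: C_1 → C_0 sends each edge [p,q] (with p < q) to q − p. For instance
  ∂[1,2] = [2] − [1].
The 5×10 boundary matrix has rank 4 and Smith normal form diag(1,1,1,1).

∂_2: C_2 → C_1 sends each 2-simplex [p,q,r] to [q,r] − [p,r] + [p,q]. For instance
  ∂[1,2,4] = [2,4] − [1,4] + [1,2],
  ∂[1,2,3] = [2,3] − [1,3] + [1,2].
The resulting 10×10 matrix has rank 6, and its Smith normal form has invariant factors (1,1,1,1,1,1).

The boundary map ∂_3: C_3 → C_2 sends each 3-simplex σ to the alternating sum Σ_i (−1)^i (σ with its i-th vertex removed). For instance
  ∂[0,1,2,3] = [1,2,3] − [0,2,3] + [0,1,3] − [0,1,2],
  ∂[1,2,3,4] = [2,3,4] − [1,3,4] + [1,2,4] − [1,2,3].
This gives a 10×5 integer matrix of rank 4; reducing to Smith normal form yields diagonal entries (1,1,1,1).

Computing H_k = (kernel of ∂_k) / (image of ∂_{k+1}):

  H_0: rank C_0 − rank ∂_1 = 5 − 4 = 1, and the invariant factors of ∂_1 are all 1, so H_0 = Z.
  H_1: rank ker ∂_1 − rank ∂_2 = (10 − 4) − 6 = 0, and the invariant factors of ∂_2 are all 1, so H_1 = 0.
  H_2: rank ker ∂_2 − rank ∂_3 = (10 − 6) − 4 = 0, and the invariant factors of ∂_3 are all 1, so H_2 = 0.
  H_3: rank ker ∂_3 − rank ∂_4 = (5 − 4) − 0 = 1, and there is no ∂_4, so H_3 = Z.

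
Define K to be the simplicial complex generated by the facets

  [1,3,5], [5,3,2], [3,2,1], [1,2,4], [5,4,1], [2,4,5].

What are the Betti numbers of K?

b_0 = 1, b_1 = 0, b_2 = 1.

Order the vertices as 1 < 2 < 3 < 4 < 5. Listing each simplex with vertices in this order, K has dimension 2 with simplices:

  0-simplices (5): [1], [2], [3], [4], [5]
  1-simplices (9): [1,2], [1,3], [1,4], [1,5], [2,3], [2,4], [2,5], [3,5], [4,5]
  2-simplices (6): [1,2,3], [1,2,4], [1,3,5], [1,4,5], [2,3,5], [2,4,5]

Hence C_0 ≅ Z^5, C_1 ≅ Z^9, C_2 ≅ Z^6.

∂_1: C_1 → C_0 is given by ∂[p,q] = [q] − [p]. For instance
  ∂[4,5] = [5] − [4].
The 5×9 boundary matrix has rank 4 and Smith normal form diag(1,1,1,1).

∂_2: C_2 → C_1 acts by ∂[p,q,r] = [q,r] − [p,r] + [p,q]. For instance
  ∂[1,3,5] = [3,5] − [1,5] + [1,3],
  ∂[1,2,3] = [2,3] − [1,3] + [1,2].
The 9×6 boundary matrix has rank 5 and Smith normal form diag(1,1,1,1,1).

Computing H_k = (kernel of ∂_k) / (image of ∂_{k+1}):

  H_0: rank C_0 − rank ∂_1 = 5 − 4 = 1, and the invariant factors of ∂_1 are all 1, so H_0 ≅ Z.
  H_1: rank ker ∂_1 − rank ∂_2 = (9 − 4) − 5 = 0, and the invariant factors of ∂_2 are all 1, so H_1 ≅ 0.
  H_2: rank ker ∂_2 − rank ∂_3 = (6 − 5) − 0 = 1, and there is no ∂_3, so H_2 ≅ Z.

(K is a triangulation of the 2-sphere S^2.)

Hence the Betti numbers are b_0 = 1, b_1 = 0, b_2 = 1.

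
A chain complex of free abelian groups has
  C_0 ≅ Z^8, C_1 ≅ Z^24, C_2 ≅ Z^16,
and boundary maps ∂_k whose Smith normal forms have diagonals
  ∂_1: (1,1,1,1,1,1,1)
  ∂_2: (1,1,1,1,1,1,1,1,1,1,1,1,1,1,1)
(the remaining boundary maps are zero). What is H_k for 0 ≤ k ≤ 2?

H_0 = Z,  H_1 = Z^2,  H_2 = Z.

H_0: b_0 = 8 − 0 − 7 = 1; torsion from ∂_1 factors > 1: none. So H_0 = Z.
H_1: b_1 = 24 − 7 − 15 = 2; torsion from ∂_2 factors > 1: none. So H_1 = Z^2.
H_2: b_2 = 16 − 15 − 0 = 1; torsion from ∂_3 factors > 1: none. So H_2 = Z.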